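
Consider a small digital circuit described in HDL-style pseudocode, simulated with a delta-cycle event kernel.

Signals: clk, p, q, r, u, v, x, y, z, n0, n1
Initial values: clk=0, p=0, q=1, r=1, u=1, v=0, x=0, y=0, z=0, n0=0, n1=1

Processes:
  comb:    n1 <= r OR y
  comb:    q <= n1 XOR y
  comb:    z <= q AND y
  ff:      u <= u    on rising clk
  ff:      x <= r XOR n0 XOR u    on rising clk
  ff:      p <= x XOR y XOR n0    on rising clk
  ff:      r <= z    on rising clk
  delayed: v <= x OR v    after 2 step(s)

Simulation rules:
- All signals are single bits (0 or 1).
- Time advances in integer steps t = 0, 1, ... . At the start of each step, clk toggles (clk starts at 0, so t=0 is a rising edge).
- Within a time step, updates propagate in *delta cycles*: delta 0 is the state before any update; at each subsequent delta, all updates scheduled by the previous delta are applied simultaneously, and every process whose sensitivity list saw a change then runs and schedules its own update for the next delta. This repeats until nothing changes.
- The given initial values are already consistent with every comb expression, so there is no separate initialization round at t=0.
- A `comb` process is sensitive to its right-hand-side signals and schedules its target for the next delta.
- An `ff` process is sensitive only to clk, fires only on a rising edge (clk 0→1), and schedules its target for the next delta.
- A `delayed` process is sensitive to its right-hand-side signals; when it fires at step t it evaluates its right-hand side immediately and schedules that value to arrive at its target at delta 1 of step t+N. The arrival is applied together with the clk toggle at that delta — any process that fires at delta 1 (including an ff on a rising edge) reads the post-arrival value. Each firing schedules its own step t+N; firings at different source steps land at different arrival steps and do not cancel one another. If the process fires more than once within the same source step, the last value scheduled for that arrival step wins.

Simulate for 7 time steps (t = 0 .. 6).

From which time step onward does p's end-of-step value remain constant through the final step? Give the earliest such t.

4

t0.Δ0 q=1 u=1 y=0 p=0 r=1 n1=1 x=0 v=0 clk=0 z=0 n0=0
t0.Δ1 q=1 u=1 y=0 p=0 r=1 n1=1 x=0 v=0 clk=1 z=0 n0=0
t0.Δ2 q=1 u=1 y=0 p=0 r=0 n1=1 x=0 v=0 clk=1 z=0 n0=0
t0.Δ3 q=1 u=1 y=0 p=0 r=0 n1=0 x=0 v=0 clk=1 z=0 n0=0
t0.Δ4 q=0 u=1 y=0 p=0 r=0 n1=0 x=0 v=0 clk=1 z=0 n0=0
t1.Δ0 q=0 u=1 y=0 p=0 r=0 n1=0 x=0 v=0 clk=1 z=0 n0=0
t1.Δ1 q=0 u=1 y=0 p=0 r=0 n1=0 x=0 v=0 clk=0 z=0 n0=0
t2.Δ0 q=0 u=1 y=0 p=0 r=0 n1=0 x=0 v=0 clk=0 z=0 n0=0
t2.Δ1 q=0 u=1 y=0 p=0 r=0 n1=0 x=0 v=0 clk=1 z=0 n0=0
t2.Δ2 q=0 u=1 y=0 p=0 r=0 n1=0 x=1 v=0 clk=1 z=0 n0=0
t3.Δ0 q=0 u=1 y=0 p=0 r=0 n1=0 x=1 v=0 clk=1 z=0 n0=0
t3.Δ1 q=0 u=1 y=0 p=0 r=0 n1=0 x=1 v=0 clk=0 z=0 n0=0
t4.Δ0 q=0 u=1 y=0 p=0 r=0 n1=0 x=1 v=0 clk=0 z=0 n0=0
t4.Δ1 q=0 u=1 y=0 p=0 r=0 n1=0 x=1 v=1 clk=1 z=0 n0=0
t4.Δ2 q=0 u=1 y=0 p=1 r=0 n1=0 x=1 v=1 clk=1 z=0 n0=0
t5.Δ0 q=0 u=1 y=0 p=1 r=0 n1=0 x=1 v=1 clk=1 z=0 n0=0
t5.Δ1 q=0 u=1 y=0 p=1 r=0 n1=0 x=1 v=1 clk=0 z=0 n0=0
t6.Δ0 q=0 u=1 y=0 p=1 r=0 n1=0 x=1 v=1 clk=0 z=0 n0=0
t6.Δ1 q=0 u=1 y=0 p=1 r=0 n1=0 x=1 v=1 clk=1 z=0 n0=0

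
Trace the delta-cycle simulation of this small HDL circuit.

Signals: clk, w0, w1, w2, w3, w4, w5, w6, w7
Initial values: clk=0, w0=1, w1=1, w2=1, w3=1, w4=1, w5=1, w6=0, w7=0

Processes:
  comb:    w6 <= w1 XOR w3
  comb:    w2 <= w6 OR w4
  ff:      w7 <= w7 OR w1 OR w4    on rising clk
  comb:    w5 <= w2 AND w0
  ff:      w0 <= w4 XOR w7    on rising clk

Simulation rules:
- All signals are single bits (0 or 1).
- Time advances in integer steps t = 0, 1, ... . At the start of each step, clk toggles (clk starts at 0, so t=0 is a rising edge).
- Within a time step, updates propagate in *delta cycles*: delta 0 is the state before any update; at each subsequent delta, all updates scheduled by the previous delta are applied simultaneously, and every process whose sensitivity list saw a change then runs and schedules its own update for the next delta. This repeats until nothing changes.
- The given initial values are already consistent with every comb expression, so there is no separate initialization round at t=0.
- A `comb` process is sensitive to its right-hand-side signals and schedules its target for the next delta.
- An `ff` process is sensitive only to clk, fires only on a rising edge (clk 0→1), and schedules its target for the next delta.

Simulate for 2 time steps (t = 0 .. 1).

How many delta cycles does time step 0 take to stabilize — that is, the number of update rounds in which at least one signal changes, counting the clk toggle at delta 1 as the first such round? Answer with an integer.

[bits: w0,w2,w4,w5,clk,w6,w3,w7,w1]
t=0: Δ0=111100101 Δ1=111110101 Δ2=111110111 | 2Δ
t=1: Δ0=111110111 Δ1=111100111 | 1Δ

2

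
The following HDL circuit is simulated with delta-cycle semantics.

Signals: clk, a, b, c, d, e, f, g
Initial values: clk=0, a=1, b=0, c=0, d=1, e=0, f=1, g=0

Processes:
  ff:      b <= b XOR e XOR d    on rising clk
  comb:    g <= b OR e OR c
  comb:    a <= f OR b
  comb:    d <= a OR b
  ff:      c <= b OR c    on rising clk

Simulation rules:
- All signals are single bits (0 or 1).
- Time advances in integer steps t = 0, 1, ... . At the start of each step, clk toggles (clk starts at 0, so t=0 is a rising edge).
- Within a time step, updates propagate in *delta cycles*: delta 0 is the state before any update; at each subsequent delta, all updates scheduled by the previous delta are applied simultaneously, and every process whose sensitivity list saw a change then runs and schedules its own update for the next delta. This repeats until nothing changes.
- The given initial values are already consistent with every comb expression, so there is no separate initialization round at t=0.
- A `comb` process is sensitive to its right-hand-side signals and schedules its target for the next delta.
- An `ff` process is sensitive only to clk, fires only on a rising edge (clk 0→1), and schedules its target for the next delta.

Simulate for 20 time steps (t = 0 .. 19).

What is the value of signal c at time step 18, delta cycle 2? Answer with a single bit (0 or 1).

1

t=0 Δ0: d=1 c=0 clk=0 e=0 g=0 a=1 b=0 f=1
  Δ1: clk:0→1
  Δ2: b:0→1
  Δ3: g:0→1
  (3Δ to stable)
t=1 Δ0: d=1 c=0 clk=1 e=0 g=1 a=1 b=1 f=1
  Δ1: clk:1→0
  (1Δ to stable)
t=2 Δ0: d=1 c=0 clk=0 e=0 g=1 a=1 b=1 f=1
  Δ1: clk:0→1
  Δ2: c:0→1, b:1→0
  (2Δ to stable)
t=3 Δ0: d=1 c=1 clk=1 e=0 g=1 a=1 b=0 f=1
  Δ1: clk:1→0
  (1Δ to stable)
t=4 Δ0: d=1 c=1 clk=0 e=0 g=1 a=1 b=0 f=1
  Δ1: clk:0→1
  Δ2: b:0→1
  (2Δ to stable)
t=5 Δ0: d=1 c=1 clk=1 e=0 g=1 a=1 b=1 f=1
  Δ1: clk:1→0
  (1Δ to stable)
t=6 Δ0: d=1 c=1 clk=0 e=0 g=1 a=1 b=1 f=1
  Δ1: clk:0→1
  Δ2: b:1→0
  (2Δ to stable)
t=7 Δ0: d=1 c=1 clk=1 e=0 g=1 a=1 b=0 f=1
  Δ1: clk:1→0
  (1Δ to stable)
t=8 Δ0: d=1 c=1 clk=0 e=0 g=1 a=1 b=0 f=1
  Δ1: clk:0→1
  Δ2: b:0→1
  (2Δ to stable)
t=9 Δ0: d=1 c=1 clk=1 e=0 g=1 a=1 b=1 f=1
  Δ1: clk:1→0
  (1Δ to stable)
t=10 Δ0: d=1 c=1 clk=0 e=0 g=1 a=1 b=1 f=1
  Δ1: clk:0→1
  Δ2: b:1→0
  (2Δ to stable)
t=11 Δ0: d=1 c=1 clk=1 e=0 g=1 a=1 b=0 f=1
  Δ1: clk:1→0
  (1Δ to stable)
t=12 Δ0: d=1 c=1 clk=0 e=0 g=1 a=1 b=0 f=1
  Δ1: clk:0→1
  Δ2: b:0→1
  (2Δ to stable)
t=13 Δ0: d=1 c=1 clk=1 e=0 g=1 a=1 b=1 f=1
  Δ1: clk:1→0
  (1Δ to stable)
t=14 Δ0: d=1 c=1 clk=0 e=0 g=1 a=1 b=1 f=1
  Δ1: clk:0→1
  Δ2: b:1→0
  (2Δ to stable)
t=15 Δ0: d=1 c=1 clk=1 e=0 g=1 a=1 b=0 f=1
  Δ1: clk:1→0
  (1Δ to stable)
t=16 Δ0: d=1 c=1 clk=0 e=0 g=1 a=1 b=0 f=1
  Δ1: clk:0→1
  Δ2: b:0→1
  (2Δ to stable)
t=17 Δ0: d=1 c=1 clk=1 e=0 g=1 a=1 b=1 f=1
  Δ1: clk:1→0
  (1Δ to stable)
t=18 Δ0: d=1 c=1 clk=0 e=0 g=1 a=1 b=1 f=1
  Δ1: clk:0→1
  Δ2: b:1→0
  (2Δ to stable)
t=19 Δ0: d=1 c=1 clk=1 e=0 g=1 a=1 b=0 f=1
  Δ1: clk:1→0
  (1Δ to stable)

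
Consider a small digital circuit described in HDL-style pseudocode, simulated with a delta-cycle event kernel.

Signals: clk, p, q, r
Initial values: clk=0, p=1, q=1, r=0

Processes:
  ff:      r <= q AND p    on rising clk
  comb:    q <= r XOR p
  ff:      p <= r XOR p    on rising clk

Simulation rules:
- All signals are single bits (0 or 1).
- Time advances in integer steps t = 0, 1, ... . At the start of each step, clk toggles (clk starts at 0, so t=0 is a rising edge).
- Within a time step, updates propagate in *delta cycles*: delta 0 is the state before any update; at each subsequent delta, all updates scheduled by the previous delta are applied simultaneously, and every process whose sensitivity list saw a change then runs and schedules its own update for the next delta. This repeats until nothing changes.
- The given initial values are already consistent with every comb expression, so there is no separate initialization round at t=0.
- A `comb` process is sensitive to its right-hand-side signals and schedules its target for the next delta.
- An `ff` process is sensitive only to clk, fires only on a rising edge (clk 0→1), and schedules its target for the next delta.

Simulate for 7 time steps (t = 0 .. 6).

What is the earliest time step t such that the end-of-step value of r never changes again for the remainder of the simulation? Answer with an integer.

t0.Δ0 q=1 p=1 clk=0 r=0
t0.Δ1 q=1 p=1 clk=1 r=0
t0.Δ2 q=1 p=1 clk=1 r=1
t0.Δ3 q=0 p=1 clk=1 r=1
t1.Δ0 q=0 p=1 clk=1 r=1
t1.Δ1 q=0 p=1 clk=0 r=1
t2.Δ0 q=0 p=1 clk=0 r=1
t2.Δ1 q=0 p=1 clk=1 r=1
t2.Δ2 q=0 p=0 clk=1 r=0
t3.Δ0 q=0 p=0 clk=1 r=0
t3.Δ1 q=0 p=0 clk=0 r=0
t4.Δ0 q=0 p=0 clk=0 r=0
t4.Δ1 q=0 p=0 clk=1 r=0
t5.Δ0 q=0 p=0 clk=1 r=0
t5.Δ1 q=0 p=0 clk=0 r=0
t6.Δ0 q=0 p=0 clk=0 r=0
t6.Δ1 q=0 p=0 clk=1 r=0

2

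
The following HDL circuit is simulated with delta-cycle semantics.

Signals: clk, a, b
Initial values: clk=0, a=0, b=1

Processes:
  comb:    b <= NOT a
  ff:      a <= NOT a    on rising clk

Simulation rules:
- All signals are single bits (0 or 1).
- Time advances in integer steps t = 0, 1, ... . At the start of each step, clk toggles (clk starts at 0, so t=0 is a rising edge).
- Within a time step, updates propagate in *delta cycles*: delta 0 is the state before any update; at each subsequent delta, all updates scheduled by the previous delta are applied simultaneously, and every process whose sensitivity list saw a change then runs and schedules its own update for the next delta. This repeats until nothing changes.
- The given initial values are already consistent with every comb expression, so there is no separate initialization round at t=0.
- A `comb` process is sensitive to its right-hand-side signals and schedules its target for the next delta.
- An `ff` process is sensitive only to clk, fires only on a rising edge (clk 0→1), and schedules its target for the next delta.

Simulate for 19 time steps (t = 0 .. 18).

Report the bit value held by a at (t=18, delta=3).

0

t=0 Δ0: b=1 a=0 clk=0
  Δ1: clk:0→1
  Δ2: a:0→1
  Δ3: b:1→0
  (3Δ to stable)
t=1 Δ0: b=0 a=1 clk=1
  Δ1: clk:1→0
  (1Δ to stable)
t=2 Δ0: b=0 a=1 clk=0
  Δ1: clk:0→1
  Δ2: a:1→0
  Δ3: b:0→1
  (3Δ to stable)
t=3 Δ0: b=1 a=0 clk=1
  Δ1: clk:1→0
  (1Δ to stable)
t=4 Δ0: b=1 a=0 clk=0
  Δ1: clk:0→1
  Δ2: a:0→1
  Δ3: b:1→0
  (3Δ to stable)
t=5 Δ0: b=0 a=1 clk=1
  Δ1: clk:1→0
  (1Δ to stable)
t=6 Δ0: b=0 a=1 clk=0
  Δ1: clk:0→1
  Δ2: a:1→0
  Δ3: b:0→1
  (3Δ to stable)
t=7 Δ0: b=1 a=0 clk=1
  Δ1: clk:1→0
  (1Δ to stable)
t=8 Δ0: b=1 a=0 clk=0
  Δ1: clk:0→1
  Δ2: a:0→1
  Δ3: b:1→0
  (3Δ to stable)
t=9 Δ0: b=0 a=1 clk=1
  Δ1: clk:1→0
  (1Δ to stable)
t=10 Δ0: b=0 a=1 clk=0
  Δ1: clk:0→1
  Δ2: a:1→0
  Δ3: b:0→1
  (3Δ to stable)
t=11 Δ0: b=1 a=0 clk=1
  Δ1: clk:1→0
  (1Δ to stable)
t=12 Δ0: b=1 a=0 clk=0
  Δ1: clk:0→1
  Δ2: a:0→1
  Δ3: b:1→0
  (3Δ to stable)
t=13 Δ0: b=0 a=1 clk=1
  Δ1: clk:1→0
  (1Δ to stable)
t=14 Δ0: b=0 a=1 clk=0
  Δ1: clk:0→1
  Δ2: a:1→0
  Δ3: b:0→1
  (3Δ to stable)
t=15 Δ0: b=1 a=0 clk=1
  Δ1: clk:1→0
  (1Δ to stable)
t=16 Δ0: b=1 a=0 clk=0
  Δ1: clk:0→1
  Δ2: a:0→1
  Δ3: b:1→0
  (3Δ to stable)
t=17 Δ0: b=0 a=1 clk=1
  Δ1: clk:1→0
  (1Δ to stable)
t=18 Δ0: b=0 a=1 clk=0
  Δ1: clk:0→1
  Δ2: a:1→0
  Δ3: b:0→1
  (3Δ to stable)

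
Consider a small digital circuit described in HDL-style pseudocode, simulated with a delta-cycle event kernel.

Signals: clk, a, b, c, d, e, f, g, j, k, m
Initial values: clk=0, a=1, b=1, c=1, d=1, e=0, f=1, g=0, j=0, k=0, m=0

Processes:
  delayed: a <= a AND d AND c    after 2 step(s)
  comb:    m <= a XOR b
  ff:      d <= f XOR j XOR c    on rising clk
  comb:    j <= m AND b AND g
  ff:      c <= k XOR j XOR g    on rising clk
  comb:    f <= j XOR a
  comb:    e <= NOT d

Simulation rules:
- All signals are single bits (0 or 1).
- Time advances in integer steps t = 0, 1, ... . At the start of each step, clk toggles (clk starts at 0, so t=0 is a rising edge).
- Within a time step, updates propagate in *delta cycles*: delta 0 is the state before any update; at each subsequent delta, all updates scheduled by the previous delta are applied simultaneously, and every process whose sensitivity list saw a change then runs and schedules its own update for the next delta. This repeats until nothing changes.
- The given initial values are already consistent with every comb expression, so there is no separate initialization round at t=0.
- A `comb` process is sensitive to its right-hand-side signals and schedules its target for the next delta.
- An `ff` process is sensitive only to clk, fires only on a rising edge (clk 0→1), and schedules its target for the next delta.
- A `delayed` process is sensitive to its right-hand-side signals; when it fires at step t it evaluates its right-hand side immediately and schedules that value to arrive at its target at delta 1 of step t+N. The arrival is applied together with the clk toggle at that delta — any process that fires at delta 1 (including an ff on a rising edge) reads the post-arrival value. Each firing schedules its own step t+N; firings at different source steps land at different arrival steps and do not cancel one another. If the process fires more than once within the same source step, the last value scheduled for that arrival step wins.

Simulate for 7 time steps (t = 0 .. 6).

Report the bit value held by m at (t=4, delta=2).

1

t=0 Δ0: c=1 m=0 j=0 k=0 d=1 a=1 e=0 g=0 f=1 b=1 clk=0
  Δ1: clk:0→1
  Δ2: c:1→0, d:1→0
  Δ3: e:0→1
  (3Δ to stable)
t=1 Δ0: c=0 m=0 j=0 k=0 d=0 a=1 e=1 g=0 f=1 b=1 clk=1
  Δ1: clk:1→0
  (1Δ to stable)
t=2 Δ0: c=0 m=0 j=0 k=0 d=0 a=1 e=1 g=0 f=1 b=1 clk=0
  Δ1: a:1→0, clk:0→1
  Δ2: m:0→1, d:0→1, f:1→0
  Δ3: e:1→0
  (3Δ to stable)
t=3 Δ0: c=0 m=1 j=0 k=0 d=1 a=0 e=0 g=0 f=0 b=1 clk=1
  Δ1: clk:1→0
  (1Δ to stable)
t=4 Δ0: c=0 m=1 j=0 k=0 d=1 a=0 e=0 g=0 f=0 b=1 clk=0
  Δ1: clk:0→1
  Δ2: d:1→0
  Δ3: e:0→1
  (3Δ to stable)
t=5 Δ0: c=0 m=1 j=0 k=0 d=0 a=0 e=1 g=0 f=0 b=1 clk=1
  Δ1: clk:1→0
  (1Δ to stable)
t=6 Δ0: c=0 m=1 j=0 k=0 d=0 a=0 e=1 g=0 f=0 b=1 clk=0
  Δ1: clk:0→1
  (1Δ to stable)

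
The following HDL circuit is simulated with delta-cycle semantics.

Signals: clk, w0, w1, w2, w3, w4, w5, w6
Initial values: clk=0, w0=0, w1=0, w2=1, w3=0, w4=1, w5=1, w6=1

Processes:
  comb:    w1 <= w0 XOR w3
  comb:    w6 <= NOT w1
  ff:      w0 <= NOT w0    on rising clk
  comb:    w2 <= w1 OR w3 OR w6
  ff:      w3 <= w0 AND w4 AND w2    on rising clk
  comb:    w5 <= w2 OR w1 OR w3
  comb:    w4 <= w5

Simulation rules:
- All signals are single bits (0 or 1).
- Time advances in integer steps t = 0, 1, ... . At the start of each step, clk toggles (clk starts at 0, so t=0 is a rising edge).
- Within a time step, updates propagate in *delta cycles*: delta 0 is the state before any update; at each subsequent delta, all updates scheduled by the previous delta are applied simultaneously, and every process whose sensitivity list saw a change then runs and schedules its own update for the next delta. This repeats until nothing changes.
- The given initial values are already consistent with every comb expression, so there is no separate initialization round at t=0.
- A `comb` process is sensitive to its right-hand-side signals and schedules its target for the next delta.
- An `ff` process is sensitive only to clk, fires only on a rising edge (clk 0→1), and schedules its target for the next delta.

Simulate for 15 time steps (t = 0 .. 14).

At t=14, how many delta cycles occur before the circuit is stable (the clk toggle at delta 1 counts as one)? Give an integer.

[bits: clk,w6,w2,w1,w3,w0,w4,w5]
t=0: Δ0=01100011 Δ1=11100011 Δ2=11100111 Δ3=11110111 Δ4=10110111 | 4Δ
t=1: Δ0=10110111 Δ1=00110111 | 1Δ
t=2: Δ0=00110111 Δ1=10110111 Δ2=10111011 | 2Δ
t=3: Δ0=10111011 Δ1=00111011 | 1Δ
t=4: Δ0=00111011 Δ1=10111011 Δ2=10110111 | 2Δ
t=5: Δ0=10110111 Δ1=00110111 | 1Δ
t=6: Δ0=00110111 Δ1=10110111 Δ2=10111011 | 2Δ
t=7: Δ0=10111011 Δ1=00111011 | 1Δ
t=8: Δ0=00111011 Δ1=10111011 Δ2=10110111 | 2Δ
t=9: Δ0=10110111 Δ1=00110111 | 1Δ
t=10: Δ0=00110111 Δ1=10110111 Δ2=10111011 | 2Δ
t=11: Δ0=10111011 Δ1=00111011 | 1Δ
t=12: Δ0=00111011 Δ1=10111011 Δ2=10110111 | 2Δ
t=13: Δ0=10110111 Δ1=00110111 | 1Δ
t=14: Δ0=00110111 Δ1=10110111 Δ2=10111011 | 2Δ

2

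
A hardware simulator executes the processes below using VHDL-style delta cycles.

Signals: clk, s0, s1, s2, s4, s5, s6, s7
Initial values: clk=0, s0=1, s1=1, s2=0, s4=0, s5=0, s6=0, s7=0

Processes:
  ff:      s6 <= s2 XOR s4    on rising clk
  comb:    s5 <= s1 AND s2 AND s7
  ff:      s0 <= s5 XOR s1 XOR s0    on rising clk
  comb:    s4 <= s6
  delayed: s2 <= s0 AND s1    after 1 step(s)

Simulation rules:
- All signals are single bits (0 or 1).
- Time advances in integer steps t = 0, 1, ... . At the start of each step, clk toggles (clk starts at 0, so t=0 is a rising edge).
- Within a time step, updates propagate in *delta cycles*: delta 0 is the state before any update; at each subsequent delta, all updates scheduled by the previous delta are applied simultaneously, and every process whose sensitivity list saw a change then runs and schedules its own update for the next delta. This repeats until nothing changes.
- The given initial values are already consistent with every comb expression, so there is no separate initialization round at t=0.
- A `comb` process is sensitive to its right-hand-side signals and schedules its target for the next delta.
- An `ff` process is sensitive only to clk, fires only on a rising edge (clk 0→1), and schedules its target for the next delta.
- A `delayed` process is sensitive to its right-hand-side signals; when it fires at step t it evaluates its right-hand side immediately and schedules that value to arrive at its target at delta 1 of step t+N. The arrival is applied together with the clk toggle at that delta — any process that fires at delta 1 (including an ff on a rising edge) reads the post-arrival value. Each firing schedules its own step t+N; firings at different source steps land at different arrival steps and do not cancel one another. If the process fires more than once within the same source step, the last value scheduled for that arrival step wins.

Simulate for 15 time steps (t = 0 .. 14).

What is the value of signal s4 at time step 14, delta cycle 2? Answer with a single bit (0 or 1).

1

t0.Δ0 s7=0 s0=1 s6=0 s5=0 s4=0 clk=0 s2=0 s1=1
t0.Δ1 s7=0 s0=1 s6=0 s5=0 s4=0 clk=1 s2=0 s1=1
t0.Δ2 s7=0 s0=0 s6=0 s5=0 s4=0 clk=1 s2=0 s1=1
t1.Δ0 s7=0 s0=0 s6=0 s5=0 s4=0 clk=1 s2=0 s1=1
t1.Δ1 s7=0 s0=0 s6=0 s5=0 s4=0 clk=0 s2=0 s1=1
t2.Δ0 s7=0 s0=0 s6=0 s5=0 s4=0 clk=0 s2=0 s1=1
t2.Δ1 s7=0 s0=0 s6=0 s5=0 s4=0 clk=1 s2=0 s1=1
t2.Δ2 s7=0 s0=1 s6=0 s5=0 s4=0 clk=1 s2=0 s1=1
t3.Δ0 s7=0 s0=1 s6=0 s5=0 s4=0 clk=1 s2=0 s1=1
t3.Δ1 s7=0 s0=1 s6=0 s5=0 s4=0 clk=0 s2=1 s1=1
t4.Δ0 s7=0 s0=1 s6=0 s5=0 s4=0 clk=0 s2=1 s1=1
t4.Δ1 s7=0 s0=1 s6=0 s5=0 s4=0 clk=1 s2=1 s1=1
t4.Δ2 s7=0 s0=0 s6=1 s5=0 s4=0 clk=1 s2=1 s1=1
t4.Δ3 s7=0 s0=0 s6=1 s5=0 s4=1 clk=1 s2=1 s1=1
t5.Δ0 s7=0 s0=0 s6=1 s5=0 s4=1 clk=1 s2=1 s1=1
t5.Δ1 s7=0 s0=0 s6=1 s5=0 s4=1 clk=0 s2=0 s1=1
t6.Δ0 s7=0 s0=0 s6=1 s5=0 s4=1 clk=0 s2=0 s1=1
t6.Δ1 s7=0 s0=0 s6=1 s5=0 s4=1 clk=1 s2=0 s1=1
t6.Δ2 s7=0 s0=1 s6=1 s5=0 s4=1 clk=1 s2=0 s1=1
t7.Δ0 s7=0 s0=1 s6=1 s5=0 s4=1 clk=1 s2=0 s1=1
t7.Δ1 s7=0 s0=1 s6=1 s5=0 s4=1 clk=0 s2=1 s1=1
t8.Δ0 s7=0 s0=1 s6=1 s5=0 s4=1 clk=0 s2=1 s1=1
t8.Δ1 s7=0 s0=1 s6=1 s5=0 s4=1 clk=1 s2=1 s1=1
t8.Δ2 s7=0 s0=0 s6=0 s5=0 s4=1 clk=1 s2=1 s1=1
t8.Δ3 s7=0 s0=0 s6=0 s5=0 s4=0 clk=1 s2=1 s1=1
t9.Δ0 s7=0 s0=0 s6=0 s5=0 s4=0 clk=1 s2=1 s1=1
t9.Δ1 s7=0 s0=0 s6=0 s5=0 s4=0 clk=0 s2=0 s1=1
t10.Δ0 s7=0 s0=0 s6=0 s5=0 s4=0 clk=0 s2=0 s1=1
t10.Δ1 s7=0 s0=0 s6=0 s5=0 s4=0 clk=1 s2=0 s1=1
t10.Δ2 s7=0 s0=1 s6=0 s5=0 s4=0 clk=1 s2=0 s1=1
t11.Δ0 s7=0 s0=1 s6=0 s5=0 s4=0 clk=1 s2=0 s1=1
t11.Δ1 s7=0 s0=1 s6=0 s5=0 s4=0 clk=0 s2=1 s1=1
t12.Δ0 s7=0 s0=1 s6=0 s5=0 s4=0 clk=0 s2=1 s1=1
t12.Δ1 s7=0 s0=1 s6=0 s5=0 s4=0 clk=1 s2=1 s1=1
t12.Δ2 s7=0 s0=0 s6=1 s5=0 s4=0 clk=1 s2=1 s1=1
t12.Δ3 s7=0 s0=0 s6=1 s5=0 s4=1 clk=1 s2=1 s1=1
t13.Δ0 s7=0 s0=0 s6=1 s5=0 s4=1 clk=1 s2=1 s1=1
t13.Δ1 s7=0 s0=0 s6=1 s5=0 s4=1 clk=0 s2=0 s1=1
t14.Δ0 s7=0 s0=0 s6=1 s5=0 s4=1 clk=0 s2=0 s1=1
t14.Δ1 s7=0 s0=0 s6=1 s5=0 s4=1 clk=1 s2=0 s1=1
t14.Δ2 s7=0 s0=1 s6=1 s5=0 s4=1 clk=1 s2=0 s1=1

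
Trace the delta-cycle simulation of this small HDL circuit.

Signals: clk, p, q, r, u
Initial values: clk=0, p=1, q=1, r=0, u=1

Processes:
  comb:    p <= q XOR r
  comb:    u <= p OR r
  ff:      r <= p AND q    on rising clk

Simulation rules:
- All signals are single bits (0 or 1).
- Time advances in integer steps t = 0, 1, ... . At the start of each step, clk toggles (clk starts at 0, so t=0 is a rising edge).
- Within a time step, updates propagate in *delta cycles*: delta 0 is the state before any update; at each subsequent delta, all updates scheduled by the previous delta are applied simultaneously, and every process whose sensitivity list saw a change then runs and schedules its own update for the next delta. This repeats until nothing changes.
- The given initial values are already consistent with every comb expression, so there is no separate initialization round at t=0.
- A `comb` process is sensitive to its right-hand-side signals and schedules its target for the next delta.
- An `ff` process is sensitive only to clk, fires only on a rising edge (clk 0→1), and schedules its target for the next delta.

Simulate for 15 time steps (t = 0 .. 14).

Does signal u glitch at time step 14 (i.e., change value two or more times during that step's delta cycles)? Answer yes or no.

yes

t0.Δ0 u=1 clk=0 q=1 r=0 p=1
t0.Δ1 u=1 clk=1 q=1 r=0 p=1
t0.Δ2 u=1 clk=1 q=1 r=1 p=1
t0.Δ3 u=1 clk=1 q=1 r=1 p=0
t1.Δ0 u=1 clk=1 q=1 r=1 p=0
t1.Δ1 u=1 clk=0 q=1 r=1 p=0
t2.Δ0 u=1 clk=0 q=1 r=1 p=0
t2.Δ1 u=1 clk=1 q=1 r=1 p=0
t2.Δ2 u=1 clk=1 q=1 r=0 p=0
t2.Δ3 u=0 clk=1 q=1 r=0 p=1
t2.Δ4 u=1 clk=1 q=1 r=0 p=1
t3.Δ0 u=1 clk=1 q=1 r=0 p=1
t3.Δ1 u=1 clk=0 q=1 r=0 p=1
t4.Δ0 u=1 clk=0 q=1 r=0 p=1
t4.Δ1 u=1 clk=1 q=1 r=0 p=1
t4.Δ2 u=1 clk=1 q=1 r=1 p=1
t4.Δ3 u=1 clk=1 q=1 r=1 p=0
t5.Δ0 u=1 clk=1 q=1 r=1 p=0
t5.Δ1 u=1 clk=0 q=1 r=1 p=0
t6.Δ0 u=1 clk=0 q=1 r=1 p=0
t6.Δ1 u=1 clk=1 q=1 r=1 p=0
t6.Δ2 u=1 clk=1 q=1 r=0 p=0
t6.Δ3 u=0 clk=1 q=1 r=0 p=1
t6.Δ4 u=1 clk=1 q=1 r=0 p=1
t7.Δ0 u=1 clk=1 q=1 r=0 p=1
t7.Δ1 u=1 clk=0 q=1 r=0 p=1
t8.Δ0 u=1 clk=0 q=1 r=0 p=1
t8.Δ1 u=1 clk=1 q=1 r=0 p=1
t8.Δ2 u=1 clk=1 q=1 r=1 p=1
t8.Δ3 u=1 clk=1 q=1 r=1 p=0
t9.Δ0 u=1 clk=1 q=1 r=1 p=0
t9.Δ1 u=1 clk=0 q=1 r=1 p=0
t10.Δ0 u=1 clk=0 q=1 r=1 p=0
t10.Δ1 u=1 clk=1 q=1 r=1 p=0
t10.Δ2 u=1 clk=1 q=1 r=0 p=0
t10.Δ3 u=0 clk=1 q=1 r=0 p=1
t10.Δ4 u=1 clk=1 q=1 r=0 p=1
t11.Δ0 u=1 clk=1 q=1 r=0 p=1
t11.Δ1 u=1 clk=0 q=1 r=0 p=1
t12.Δ0 u=1 clk=0 q=1 r=0 p=1
t12.Δ1 u=1 clk=1 q=1 r=0 p=1
t12.Δ2 u=1 clk=1 q=1 r=1 p=1
t12.Δ3 u=1 clk=1 q=1 r=1 p=0
t13.Δ0 u=1 clk=1 q=1 r=1 p=0
t13.Δ1 u=1 clk=0 q=1 r=1 p=0
t14.Δ0 u=1 clk=0 q=1 r=1 p=0
t14.Δ1 u=1 clk=1 q=1 r=1 p=0
t14.Δ2 u=1 clk=1 q=1 r=0 p=0
t14.Δ3 u=0 clk=1 q=1 r=0 p=1
t14.Δ4 u=1 clk=1 q=1 r=0 p=1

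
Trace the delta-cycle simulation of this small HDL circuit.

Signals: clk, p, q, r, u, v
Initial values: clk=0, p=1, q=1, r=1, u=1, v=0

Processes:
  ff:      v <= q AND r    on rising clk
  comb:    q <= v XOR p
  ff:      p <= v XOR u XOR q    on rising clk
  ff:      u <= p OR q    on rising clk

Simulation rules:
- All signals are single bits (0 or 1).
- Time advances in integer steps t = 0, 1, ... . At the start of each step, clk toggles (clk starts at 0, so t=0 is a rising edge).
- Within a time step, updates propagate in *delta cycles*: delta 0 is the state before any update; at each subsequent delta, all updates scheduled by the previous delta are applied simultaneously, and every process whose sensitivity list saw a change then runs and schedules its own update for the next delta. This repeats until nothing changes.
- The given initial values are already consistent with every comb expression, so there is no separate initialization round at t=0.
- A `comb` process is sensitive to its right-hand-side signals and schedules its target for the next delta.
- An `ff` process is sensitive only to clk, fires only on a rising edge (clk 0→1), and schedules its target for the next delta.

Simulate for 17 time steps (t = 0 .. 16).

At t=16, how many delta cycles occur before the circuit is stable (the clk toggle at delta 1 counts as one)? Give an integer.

t0.Δ0 r=1 p=1 clk=0 u=1 q=1 v=0
t0.Δ1 r=1 p=1 clk=1 u=1 q=1 v=0
t0.Δ2 r=1 p=0 clk=1 u=1 q=1 v=1
t1.Δ0 r=1 p=0 clk=1 u=1 q=1 v=1
t1.Δ1 r=1 p=0 clk=0 u=1 q=1 v=1
t2.Δ0 r=1 p=0 clk=0 u=1 q=1 v=1
t2.Δ1 r=1 p=0 clk=1 u=1 q=1 v=1
t2.Δ2 r=1 p=1 clk=1 u=1 q=1 v=1
t2.Δ3 r=1 p=1 clk=1 u=1 q=0 v=1
t3.Δ0 r=1 p=1 clk=1 u=1 q=0 v=1
t3.Δ1 r=1 p=1 clk=0 u=1 q=0 v=1
t4.Δ0 r=1 p=1 clk=0 u=1 q=0 v=1
t4.Δ1 r=1 p=1 clk=1 u=1 q=0 v=1
t4.Δ2 r=1 p=0 clk=1 u=1 q=0 v=0
t5.Δ0 r=1 p=0 clk=1 u=1 q=0 v=0
t5.Δ1 r=1 p=0 clk=0 u=1 q=0 v=0
t6.Δ0 r=1 p=0 clk=0 u=1 q=0 v=0
t6.Δ1 r=1 p=0 clk=1 u=1 q=0 v=0
t6.Δ2 r=1 p=1 clk=1 u=0 q=0 v=0
t6.Δ3 r=1 p=1 clk=1 u=0 q=1 v=0
t7.Δ0 r=1 p=1 clk=1 u=0 q=1 v=0
t7.Δ1 r=1 p=1 clk=0 u=0 q=1 v=0
t8.Δ0 r=1 p=1 clk=0 u=0 q=1 v=0
t8.Δ1 r=1 p=1 clk=1 u=0 q=1 v=0
t8.Δ2 r=1 p=1 clk=1 u=1 q=1 v=1
t8.Δ3 r=1 p=1 clk=1 u=1 q=0 v=1
t9.Δ0 r=1 p=1 clk=1 u=1 q=0 v=1
t9.Δ1 r=1 p=1 clk=0 u=1 q=0 v=1
t10.Δ0 r=1 p=1 clk=0 u=1 q=0 v=1
t10.Δ1 r=1 p=1 clk=1 u=1 q=0 v=1
t10.Δ2 r=1 p=0 clk=1 u=1 q=0 v=0
t11.Δ0 r=1 p=0 clk=1 u=1 q=0 v=0
t11.Δ1 r=1 p=0 clk=0 u=1 q=0 v=0
t12.Δ0 r=1 p=0 clk=0 u=1 q=0 v=0
t12.Δ1 r=1 p=0 clk=1 u=1 q=0 v=0
t12.Δ2 r=1 p=1 clk=1 u=0 q=0 v=0
t12.Δ3 r=1 p=1 clk=1 u=0 q=1 v=0
t13.Δ0 r=1 p=1 clk=1 u=0 q=1 v=0
t13.Δ1 r=1 p=1 clk=0 u=0 q=1 v=0
t14.Δ0 r=1 p=1 clk=0 u=0 q=1 v=0
t14.Δ1 r=1 p=1 clk=1 u=0 q=1 v=0
t14.Δ2 r=1 p=1 clk=1 u=1 q=1 v=1
t14.Δ3 r=1 p=1 clk=1 u=1 q=0 v=1
t15.Δ0 r=1 p=1 clk=1 u=1 q=0 v=1
t15.Δ1 r=1 p=1 clk=0 u=1 q=0 v=1
t16.Δ0 r=1 p=1 clk=0 u=1 q=0 v=1
t16.Δ1 r=1 p=1 clk=1 u=1 q=0 v=1
t16.Δ2 r=1 p=0 clk=1 u=1 q=0 v=0

2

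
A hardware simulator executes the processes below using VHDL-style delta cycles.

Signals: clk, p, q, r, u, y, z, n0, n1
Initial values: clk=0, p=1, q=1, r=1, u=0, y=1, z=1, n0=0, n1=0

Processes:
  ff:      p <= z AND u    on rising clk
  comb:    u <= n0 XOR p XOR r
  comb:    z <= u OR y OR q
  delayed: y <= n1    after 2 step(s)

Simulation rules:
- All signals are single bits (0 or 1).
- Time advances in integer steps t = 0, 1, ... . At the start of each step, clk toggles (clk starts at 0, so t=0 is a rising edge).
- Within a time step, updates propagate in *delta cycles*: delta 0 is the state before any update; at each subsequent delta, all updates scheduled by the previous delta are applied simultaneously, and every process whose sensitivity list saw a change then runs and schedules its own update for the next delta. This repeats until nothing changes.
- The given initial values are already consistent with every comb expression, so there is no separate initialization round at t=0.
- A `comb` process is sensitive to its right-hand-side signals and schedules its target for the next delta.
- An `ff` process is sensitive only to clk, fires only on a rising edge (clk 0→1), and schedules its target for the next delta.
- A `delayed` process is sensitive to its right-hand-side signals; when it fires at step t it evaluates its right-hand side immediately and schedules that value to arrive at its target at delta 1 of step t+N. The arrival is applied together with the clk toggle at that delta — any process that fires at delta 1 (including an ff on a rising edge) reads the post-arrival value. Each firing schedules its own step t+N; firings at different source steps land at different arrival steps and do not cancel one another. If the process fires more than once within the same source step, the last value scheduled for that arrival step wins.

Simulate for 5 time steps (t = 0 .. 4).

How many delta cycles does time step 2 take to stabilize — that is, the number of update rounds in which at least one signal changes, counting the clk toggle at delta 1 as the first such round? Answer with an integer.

t=0 Δ0: q=1 n0=0 u=0 clk=0 z=1 r=1 y=1 p=1 n1=0
  Δ1: clk:0→1
  Δ2: p:1→0
  Δ3: u:0→1
  (3Δ to stable)
t=1 Δ0: q=1 n0=0 u=1 clk=1 z=1 r=1 y=1 p=0 n1=0
  Δ1: clk:1→0
  (1Δ to stable)
t=2 Δ0: q=1 n0=0 u=1 clk=0 z=1 r=1 y=1 p=0 n1=0
  Δ1: clk:0→1
  Δ2: p:0→1
  Δ3: u:1→0
  (3Δ to stable)
t=3 Δ0: q=1 n0=0 u=0 clk=1 z=1 r=1 y=1 p=1 n1=0
  Δ1: clk:1→0
  (1Δ to stable)
t=4 Δ0: q=1 n0=0 u=0 clk=0 z=1 r=1 y=1 p=1 n1=0
  Δ1: clk:0→1
  Δ2: p:1→0
  Δ3: u:0→1
  (3Δ to stable)

3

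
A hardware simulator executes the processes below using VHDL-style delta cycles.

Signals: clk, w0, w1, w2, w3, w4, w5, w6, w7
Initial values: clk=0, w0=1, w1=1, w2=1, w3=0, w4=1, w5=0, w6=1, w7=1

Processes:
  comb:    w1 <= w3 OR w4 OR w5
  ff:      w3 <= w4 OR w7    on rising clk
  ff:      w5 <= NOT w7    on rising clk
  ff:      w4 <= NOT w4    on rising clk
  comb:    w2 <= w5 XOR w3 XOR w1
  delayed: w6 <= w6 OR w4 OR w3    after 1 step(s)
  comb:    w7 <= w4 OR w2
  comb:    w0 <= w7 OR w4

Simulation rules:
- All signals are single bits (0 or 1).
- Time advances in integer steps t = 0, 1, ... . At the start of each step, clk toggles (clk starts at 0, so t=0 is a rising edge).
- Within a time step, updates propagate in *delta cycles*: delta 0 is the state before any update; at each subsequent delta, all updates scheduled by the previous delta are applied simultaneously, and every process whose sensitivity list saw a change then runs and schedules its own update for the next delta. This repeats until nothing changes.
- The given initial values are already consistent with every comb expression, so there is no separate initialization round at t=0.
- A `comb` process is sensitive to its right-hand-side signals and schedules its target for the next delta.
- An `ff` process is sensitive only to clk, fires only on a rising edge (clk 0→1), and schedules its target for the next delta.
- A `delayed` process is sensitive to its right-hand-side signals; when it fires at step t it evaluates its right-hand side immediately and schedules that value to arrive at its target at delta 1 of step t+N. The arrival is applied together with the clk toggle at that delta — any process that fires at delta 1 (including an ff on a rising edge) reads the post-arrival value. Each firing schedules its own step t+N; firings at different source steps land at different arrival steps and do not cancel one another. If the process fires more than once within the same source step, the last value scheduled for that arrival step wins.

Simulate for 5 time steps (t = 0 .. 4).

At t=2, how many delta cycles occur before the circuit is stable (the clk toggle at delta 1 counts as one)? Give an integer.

t=0 Δ0: w4=1 w1=1 w3=0 w0=1 clk=0 w5=0 w6=1 w2=1 w7=1
  Δ1: clk:0→1
  Δ2: w4:1→0, w3:0→1
  Δ3: w2:1→0
  Δ4: w7:1→0
  Δ5: w0:1→0
  (5Δ to stable)
t=1 Δ0: w4=0 w1=1 w3=1 w0=0 clk=1 w5=0 w6=1 w2=0 w7=0
  Δ1: clk:1→0
  (1Δ to stable)
t=2 Δ0: w4=0 w1=1 w3=1 w0=0 clk=0 w5=0 w6=1 w2=0 w7=0
  Δ1: clk:0→1
  Δ2: w4:0→1, w3:1→0, w5:0→1
  Δ3: w0:0→1, w7:0→1
  (3Δ to stable)
t=3 Δ0: w4=1 w1=1 w3=0 w0=1 clk=1 w5=1 w6=1 w2=0 w7=1
  Δ1: clk:1→0
  (1Δ to stable)
t=4 Δ0: w4=1 w1=1 w3=0 w0=1 clk=0 w5=1 w6=1 w2=0 w7=1
  Δ1: clk:0→1
  Δ2: w4:1→0, w3:0→1, w5:1→0
  Δ3: w7:1→0
  Δ4: w0:1→0
  (4Δ to stable)

3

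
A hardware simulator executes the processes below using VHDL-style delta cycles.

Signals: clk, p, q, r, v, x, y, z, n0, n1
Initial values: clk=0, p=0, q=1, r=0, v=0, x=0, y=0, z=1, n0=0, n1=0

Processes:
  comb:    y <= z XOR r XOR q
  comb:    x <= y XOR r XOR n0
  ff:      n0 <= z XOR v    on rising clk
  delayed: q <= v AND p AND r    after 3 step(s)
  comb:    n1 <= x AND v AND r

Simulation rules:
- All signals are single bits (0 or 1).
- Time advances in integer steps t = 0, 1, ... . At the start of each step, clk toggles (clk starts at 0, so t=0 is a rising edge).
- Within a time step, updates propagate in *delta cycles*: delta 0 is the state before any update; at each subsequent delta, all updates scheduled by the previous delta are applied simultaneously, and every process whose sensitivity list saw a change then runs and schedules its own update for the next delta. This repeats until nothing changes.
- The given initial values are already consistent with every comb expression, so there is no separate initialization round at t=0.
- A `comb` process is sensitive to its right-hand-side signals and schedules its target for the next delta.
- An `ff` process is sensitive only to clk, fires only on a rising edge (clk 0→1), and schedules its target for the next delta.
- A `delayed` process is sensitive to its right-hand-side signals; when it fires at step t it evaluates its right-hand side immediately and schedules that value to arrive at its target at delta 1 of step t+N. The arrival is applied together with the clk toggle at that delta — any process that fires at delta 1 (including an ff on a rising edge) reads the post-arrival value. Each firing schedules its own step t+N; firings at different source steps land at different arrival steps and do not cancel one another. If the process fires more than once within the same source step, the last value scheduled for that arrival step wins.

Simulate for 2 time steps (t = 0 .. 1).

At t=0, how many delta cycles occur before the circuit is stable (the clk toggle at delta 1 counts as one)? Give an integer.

3

t=0 Δ0: y=0 r=0 n0=0 z=1 clk=0 n1=0 v=0 q=1 p=0 x=0
  Δ1: clk:0→1
  Δ2: n0:0→1
  Δ3: x:0→1
  (3Δ to stable)
t=1 Δ0: y=0 r=0 n0=1 z=1 clk=1 n1=0 v=0 q=1 p=0 x=1
  Δ1: clk:1→0
  (1Δ to stable)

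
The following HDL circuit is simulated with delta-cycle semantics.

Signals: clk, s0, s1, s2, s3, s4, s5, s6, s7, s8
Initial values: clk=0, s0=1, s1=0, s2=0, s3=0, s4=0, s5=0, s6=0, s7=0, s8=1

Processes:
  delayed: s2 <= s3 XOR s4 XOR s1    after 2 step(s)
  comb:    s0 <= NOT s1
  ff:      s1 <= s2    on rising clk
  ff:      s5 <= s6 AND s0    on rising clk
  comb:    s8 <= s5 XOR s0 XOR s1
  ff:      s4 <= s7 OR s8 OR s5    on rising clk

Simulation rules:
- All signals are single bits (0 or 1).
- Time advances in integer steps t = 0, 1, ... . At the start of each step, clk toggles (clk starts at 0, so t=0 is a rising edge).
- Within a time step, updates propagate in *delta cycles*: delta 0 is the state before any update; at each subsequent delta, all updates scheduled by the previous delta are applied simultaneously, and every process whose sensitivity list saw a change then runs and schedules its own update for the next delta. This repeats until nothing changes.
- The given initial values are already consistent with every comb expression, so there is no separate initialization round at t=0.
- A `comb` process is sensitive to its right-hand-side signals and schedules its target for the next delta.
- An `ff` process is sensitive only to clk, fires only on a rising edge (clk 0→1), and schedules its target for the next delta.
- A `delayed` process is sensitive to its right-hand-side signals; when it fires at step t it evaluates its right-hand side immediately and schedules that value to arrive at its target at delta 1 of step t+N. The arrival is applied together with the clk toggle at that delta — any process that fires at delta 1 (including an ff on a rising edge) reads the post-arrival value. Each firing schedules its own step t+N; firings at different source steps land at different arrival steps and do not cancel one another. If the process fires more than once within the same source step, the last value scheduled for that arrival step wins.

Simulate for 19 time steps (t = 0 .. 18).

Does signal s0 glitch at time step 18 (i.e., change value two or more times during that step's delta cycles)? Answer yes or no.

no

[bits: s0,s3,s7,s2,s4,clk,s1,s8,s5,s6]
t=0: Δ0=1000000100 Δ1=1000010100 Δ2=1000110100 | 2Δ
t=1: Δ0=1000110100 Δ1=1000100100 | 1Δ
t=2: Δ0=1000100100 Δ1=1001110100 Δ2=1001111100 Δ3=0001111000 Δ4=0001111100 | 4Δ
t=3: Δ0=0001111100 Δ1=0001101100 | 1Δ
t=4: Δ0=0001101100 Δ1=0000111100 Δ2=0000110100 Δ3=1000110000 Δ4=1000110100 | 4Δ
t=5: Δ0=1000110100 Δ1=1000100100 | 1Δ
t=6: Δ0=1000100100 Δ1=1001110100 Δ2=1001111100 Δ3=0001111000 Δ4=0001111100 | 4Δ
t=7: Δ0=0001111100 Δ1=0001101100 | 1Δ
t=8: Δ0=0001101100 Δ1=0000111100 Δ2=0000110100 Δ3=1000110000 Δ4=1000110100 | 4Δ
t=9: Δ0=1000110100 Δ1=1000100100 | 1Δ
t=10: Δ0=1000100100 Δ1=1001110100 Δ2=1001111100 Δ3=0001111000 Δ4=0001111100 | 4Δ
t=11: Δ0=0001111100 Δ1=0001101100 | 1Δ
t=12: Δ0=0001101100 Δ1=0000111100 Δ2=0000110100 Δ3=1000110000 Δ4=1000110100 | 4Δ
t=13: Δ0=1000110100 Δ1=1000100100 | 1Δ
t=14: Δ0=1000100100 Δ1=1001110100 Δ2=1001111100 Δ3=0001111000 Δ4=0001111100 | 4Δ
t=15: Δ0=0001111100 Δ1=0001101100 | 1Δ
t=16: Δ0=0001101100 Δ1=0000111100 Δ2=0000110100 Δ3=1000110000 Δ4=1000110100 | 4Δ
t=17: Δ0=1000110100 Δ1=1000100100 | 1Δ
t=18: Δ0=1000100100 Δ1=1001110100 Δ2=1001111100 Δ3=0001111000 Δ4=0001111100 | 4Δ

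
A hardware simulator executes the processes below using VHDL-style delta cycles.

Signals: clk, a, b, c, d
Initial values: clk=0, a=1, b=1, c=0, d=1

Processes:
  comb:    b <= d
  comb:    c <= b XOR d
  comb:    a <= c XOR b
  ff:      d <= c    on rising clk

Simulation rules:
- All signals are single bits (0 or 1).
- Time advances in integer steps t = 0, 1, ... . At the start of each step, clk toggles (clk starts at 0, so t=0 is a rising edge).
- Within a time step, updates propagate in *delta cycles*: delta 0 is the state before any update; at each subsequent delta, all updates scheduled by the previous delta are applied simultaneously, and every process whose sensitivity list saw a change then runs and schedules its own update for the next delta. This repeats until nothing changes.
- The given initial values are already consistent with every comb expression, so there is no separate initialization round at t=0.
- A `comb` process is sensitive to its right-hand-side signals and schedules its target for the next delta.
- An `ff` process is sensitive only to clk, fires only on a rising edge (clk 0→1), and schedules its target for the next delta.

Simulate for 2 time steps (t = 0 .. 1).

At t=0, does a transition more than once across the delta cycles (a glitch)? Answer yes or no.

t=0 Δ0: a=1 b=1 c=0 d=1 clk=0
  Δ1: clk:0→1
  Δ2: d:1→0
  Δ3: b:1→0, c:0→1
  Δ4: c:1→0
  Δ5: a:1→0
  (5Δ to stable)
t=1 Δ0: a=0 b=0 c=0 d=0 clk=1
  Δ1: clk:1→0
  (1Δ to stable)

no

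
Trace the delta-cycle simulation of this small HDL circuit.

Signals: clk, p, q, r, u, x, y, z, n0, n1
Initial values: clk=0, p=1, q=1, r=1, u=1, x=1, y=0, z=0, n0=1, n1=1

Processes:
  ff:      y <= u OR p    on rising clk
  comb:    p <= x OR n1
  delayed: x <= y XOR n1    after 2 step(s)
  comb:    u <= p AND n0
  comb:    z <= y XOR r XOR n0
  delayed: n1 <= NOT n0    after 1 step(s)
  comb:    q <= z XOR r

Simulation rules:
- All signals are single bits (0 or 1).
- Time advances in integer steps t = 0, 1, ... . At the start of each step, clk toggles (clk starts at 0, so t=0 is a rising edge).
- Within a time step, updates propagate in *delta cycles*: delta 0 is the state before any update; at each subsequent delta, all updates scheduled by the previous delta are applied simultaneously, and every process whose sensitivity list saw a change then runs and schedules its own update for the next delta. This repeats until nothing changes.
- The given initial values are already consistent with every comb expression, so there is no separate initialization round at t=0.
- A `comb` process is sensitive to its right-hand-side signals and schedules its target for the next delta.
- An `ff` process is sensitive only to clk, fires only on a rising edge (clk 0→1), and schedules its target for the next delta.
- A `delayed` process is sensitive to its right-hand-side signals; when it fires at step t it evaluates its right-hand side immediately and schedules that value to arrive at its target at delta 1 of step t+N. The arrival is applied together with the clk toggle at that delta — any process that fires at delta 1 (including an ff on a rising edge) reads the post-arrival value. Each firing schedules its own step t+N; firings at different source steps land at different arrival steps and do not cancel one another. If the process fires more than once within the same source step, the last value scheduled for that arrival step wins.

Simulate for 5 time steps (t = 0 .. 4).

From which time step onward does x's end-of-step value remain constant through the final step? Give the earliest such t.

2

t=0 Δ0: n0=1 u=1 clk=0 p=1 y=0 z=0 q=1 r=1 n1=1 x=1
  Δ1: clk:0→1
  Δ2: y:0→1
  Δ3: z:0→1
  Δ4: q:1→0
  (4Δ to stable)
t=1 Δ0: n0=1 u=1 clk=1 p=1 y=1 z=1 q=0 r=1 n1=1 x=1
  Δ1: clk:1→0
  (1Δ to stable)
t=2 Δ0: n0=1 u=1 clk=0 p=1 y=1 z=1 q=0 r=1 n1=1 x=1
  Δ1: clk:0→1, x:1→0
  (1Δ to stable)
t=3 Δ0: n0=1 u=1 clk=1 p=1 y=1 z=1 q=0 r=1 n1=1 x=0
  Δ1: clk:1→0
  (1Δ to stable)
t=4 Δ0: n0=1 u=1 clk=0 p=1 y=1 z=1 q=0 r=1 n1=1 x=0
  Δ1: clk:0→1
  (1Δ to stable)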